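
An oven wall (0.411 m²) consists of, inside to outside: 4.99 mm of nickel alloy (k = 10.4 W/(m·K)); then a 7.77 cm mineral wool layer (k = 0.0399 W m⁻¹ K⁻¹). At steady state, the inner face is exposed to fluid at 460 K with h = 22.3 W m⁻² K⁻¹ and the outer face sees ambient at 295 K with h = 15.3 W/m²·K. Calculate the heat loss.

Q = 33.0 W

Series thermal resistances, inner to outer:
  R_conv,in = 1/(hA) = 1/(22.3·0.411) = 0.1091 K/W
  R_nickel alloy = L/(kA) = 0.00499/(10.4·0.411) = 0.001167 K/W
  R_mineral wool = L/(kA) = 0.0777/(0.0399·0.411) = 4.738 K/W
  R_conv,out = 1/(hA) = 1/(15.3·0.411) = 0.1590 K/W
ΣR = 0.1091 + 0.001167 + 4.738 + 0.1590 = 5.007 K/W
Q = ΔT/ΣR = (460 K − 295 K)/5.007 = 33.0 W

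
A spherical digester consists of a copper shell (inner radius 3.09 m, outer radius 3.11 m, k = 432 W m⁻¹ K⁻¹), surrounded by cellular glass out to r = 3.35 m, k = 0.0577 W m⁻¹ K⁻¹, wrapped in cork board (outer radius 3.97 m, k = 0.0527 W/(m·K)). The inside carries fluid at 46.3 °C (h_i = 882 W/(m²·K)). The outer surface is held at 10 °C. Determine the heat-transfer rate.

Q = 355 W

Resistance network (inner→outer):
  R_conv,in = 1/(4πr²h) = 1/(4π·3.09²·882) = 9.449×10^-6 K/W
  R_copper = (1/3.09 − 1/3.11)/(4πk) = 0.002081/(4π·432) = 3.834×10^-7 K/W
  R_cellular glass = (1/3.11 − 1/3.35)/(4πk) = 0.02304/(4π·0.0577) = 0.03177 K/W
  R_cork board = (1/3.35 − 1/3.97)/(4πk) = 0.04662/(4π·0.0527) = 0.07039 K/W
ΣR = 9.449×10^-6 + 3.834×10^-7 + 0.03177 + 0.07039 = 0.1022 K/W
Q = ΔT/ΣR = (46.3 °C − 10 °C)/0.1022 = 355 W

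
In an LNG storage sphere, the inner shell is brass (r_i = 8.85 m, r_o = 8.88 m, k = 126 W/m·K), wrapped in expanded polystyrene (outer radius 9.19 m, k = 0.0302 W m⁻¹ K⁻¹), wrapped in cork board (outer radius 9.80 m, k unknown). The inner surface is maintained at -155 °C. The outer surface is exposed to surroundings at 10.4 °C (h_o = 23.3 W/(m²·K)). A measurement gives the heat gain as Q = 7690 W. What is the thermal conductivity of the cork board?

ΣR = ΔT/Q = |-155 − 10.4|/7690 = 0.02151 K/W
Known resistances:
  R_brass = (1/8.85 − 1/8.88)/(4πk) = 3.817×10^-4/(4π·126) = 2.411×10^-7 K/W
  R_expanded polystyrene = (1/8.88 − 1/9.19)/(4πk) = 0.003799/(4π·0.0302) = 0.01001 K/W
  R_conv,out = 1/(4πr²h) = 1/(4π·9.80²·23.3) = 3.556×10^-5 K/W
R_cork board = ΣR − ΣR_known = 0.02151 − 0.01005 = 0.01146 K/W
(1/r₁−1/r₂)/(4πk) = 0.01146 ⇒ k = 0.006773/(4π·0.01146) = 0.0470 W/m·K

k = 0.0470 W/m·K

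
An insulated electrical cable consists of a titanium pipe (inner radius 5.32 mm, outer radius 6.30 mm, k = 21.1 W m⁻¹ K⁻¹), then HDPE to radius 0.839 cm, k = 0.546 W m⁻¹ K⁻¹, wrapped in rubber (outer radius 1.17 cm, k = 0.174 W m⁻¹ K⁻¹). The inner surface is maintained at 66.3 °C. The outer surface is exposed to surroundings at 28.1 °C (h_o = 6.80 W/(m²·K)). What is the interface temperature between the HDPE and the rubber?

Series thermal resistances, inner to outer:
  R'_titanium = ln(0.00630/0.00532)/(2πk) = 0.1691/(2π·21.1) = 0.001275 m·K/W
  R'_HDPE = ln(0.00839/0.00630)/(2πk) = 0.2865/(2π·0.546) = 0.08351 m·K/W
  R'_rubber = ln(0.0117/0.00839)/(2πk) = 0.3325/(2π·0.174) = 0.3042 m·K/W
  R'_conv,out = 1/(2πr h) = 1/(2π·0.0117·6.80) = 2.000 m·K/W
ΣR = 0.001275 + 0.08351 + 0.3042 + 2.000 = 2.389 m·K/W
Q' = ΔT/ΣR = (66.3 °C − 28.1 °C)/2.389 = 15.99 W/m
From the inner boundary to the HDPE/rubber interface, ΣR_partial = 0.08478 m·K/W.
T_interface = T_in − Q'·ΣR_partial = 66.3 °C − (15.99)(0.08478) = 64.9 °C

T = 64.9 °C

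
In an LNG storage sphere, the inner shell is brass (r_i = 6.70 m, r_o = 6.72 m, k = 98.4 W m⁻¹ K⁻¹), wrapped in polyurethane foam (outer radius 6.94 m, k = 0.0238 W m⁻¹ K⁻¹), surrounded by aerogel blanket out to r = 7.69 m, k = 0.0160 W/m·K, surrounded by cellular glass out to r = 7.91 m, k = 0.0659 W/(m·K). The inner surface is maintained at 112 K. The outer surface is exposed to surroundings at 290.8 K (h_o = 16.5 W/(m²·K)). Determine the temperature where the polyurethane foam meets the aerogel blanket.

Series thermal resistances, inner to outer:
  R_brass = (1/6.70 − 1/6.72)/(4πk) = 4.442×10^-4/(4π·98.4) = 3.592×10^-7 K/W
  R_polyurethane foam = (1/6.72 − 1/6.94)/(4πk) = 0.004717/(4π·0.0238) = 0.01577 K/W
  R_aerogel blanket = (1/6.94 − 1/7.69)/(4πk) = 0.01405/(4π·0.0160) = 0.06989 K/W
  R_cellular glass = (1/7.69 − 1/7.91)/(4πk) = 0.003617/(4π·0.0659) = 0.004367 K/W
  R_conv,out = 1/(4πr²h) = 1/(4π·7.91²·16.5) = 7.708×10^-5 K/W
ΣR = 3.592×10^-7 + 0.01577 + 0.06989 + 0.004367 + 7.708×10^-5 = 0.09010 K/W
Q = ΔT/ΣR = (112 K − 290.8 K)/0.09010 = -1984 W
From the inner boundary to the polyurethane foam/aerogel blanket interface, ΣR_partial = 0.01577 K/W.
T_interface = T_in − Q·ΣR_partial = 112 K − (-1984)(0.01577) = 143 K

T = 143 K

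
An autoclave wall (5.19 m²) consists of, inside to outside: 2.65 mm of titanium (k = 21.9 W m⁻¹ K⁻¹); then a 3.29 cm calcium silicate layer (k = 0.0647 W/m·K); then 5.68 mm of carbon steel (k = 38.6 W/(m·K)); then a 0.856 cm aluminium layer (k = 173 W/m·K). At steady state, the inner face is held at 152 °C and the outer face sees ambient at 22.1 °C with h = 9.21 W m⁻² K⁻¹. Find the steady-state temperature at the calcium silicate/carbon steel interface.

T = 45.0 °C

Resistance network (inner→outer):
  R_titanium = L/(kA) = 0.00265/(21.9·5.19) = 2.331×10^-5 K/W
  R_calcium silicate = L/(kA) = 0.0329/(0.0647·5.19) = 0.09798 K/W
  R_carbon steel = L/(kA) = 0.00568/(38.6·5.19) = 2.835×10^-5 K/W
  R_aluminium = L/(kA) = 0.00856/(173·5.19) = 9.534×10^-6 K/W
  R_conv,out = 1/(hA) = 1/(9.21·5.19) = 0.02092 K/W
ΣR = 2.331×10^-5 + 0.09798 + 2.835×10^-5 + 9.534×10^-6 + 0.02092 = 0.1190 K/W
Q = ΔT/ΣR = (152 °C − 22.1 °C)/0.1190 = 1092 W
From the inner boundary to the calcium silicate/carbon steel interface, ΣR_partial = 0.09800 K/W.
T_interface = T_in − Q·ΣR_partial = 152 °C − (1092)(0.09800) = 45.0 °C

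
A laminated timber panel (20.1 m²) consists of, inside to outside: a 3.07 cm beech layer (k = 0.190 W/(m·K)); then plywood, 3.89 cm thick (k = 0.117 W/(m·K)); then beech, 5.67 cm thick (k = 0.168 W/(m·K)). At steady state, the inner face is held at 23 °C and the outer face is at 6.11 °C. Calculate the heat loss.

Q = 408 W

Resistance network (inner→outer):
  R_beech = L/(kA) = 0.0307/(0.190·20.1) = 0.008039 K/W
  R_plywood = L/(kA) = 0.0389/(0.117·20.1) = 0.01654 K/W
  R_beech = L/(kA) = 0.0567/(0.168·20.1) = 0.01679 K/W
ΣR = 0.008039 + 0.01654 + 0.01679 = 0.04137 K/W
Q = ΔT/ΣR = (23 °C − 6.11 °C)/0.04137 = 408 W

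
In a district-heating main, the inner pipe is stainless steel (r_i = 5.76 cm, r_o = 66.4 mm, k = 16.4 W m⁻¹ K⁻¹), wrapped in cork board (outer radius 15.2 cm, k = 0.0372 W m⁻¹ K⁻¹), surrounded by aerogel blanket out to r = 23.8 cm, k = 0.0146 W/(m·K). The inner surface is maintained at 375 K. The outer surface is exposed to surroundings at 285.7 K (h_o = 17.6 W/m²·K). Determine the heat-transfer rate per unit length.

Series thermal resistances, inner to outer:
  R'_stainless steel = ln(0.0664/0.0576)/(2πk) = 0.1422/(2π·16.4) = 0.001380 m·K/W
  R'_cork board = ln(0.152/0.0664)/(2πk) = 0.8282/(2π·0.0372) = 3.543 m·K/W
  R'_aerogel blanket = ln(0.238/0.152)/(2πk) = 0.4484/(2π·0.0146) = 4.888 m·K/W
  R'_conv,out = 1/(2πr h) = 1/(2π·0.238·17.6) = 0.03800 m·K/W
ΣR = 0.001380 + 3.543 + 4.888 + 0.03800 = 8.470 m·K/W
Q' = ΔT/ΣR = (375 K − 285.7 K)/8.470 = 10.5 W/m

Q' = 10.5 W/m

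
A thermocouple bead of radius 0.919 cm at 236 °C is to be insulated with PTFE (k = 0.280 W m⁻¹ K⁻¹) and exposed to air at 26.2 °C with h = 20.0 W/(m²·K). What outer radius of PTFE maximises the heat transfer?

For a sphere, r_cr = 2k_ins/h = 2·0.280/20.0 = 0.0280 m = 2.80 cm

r_cr = 2.80 cm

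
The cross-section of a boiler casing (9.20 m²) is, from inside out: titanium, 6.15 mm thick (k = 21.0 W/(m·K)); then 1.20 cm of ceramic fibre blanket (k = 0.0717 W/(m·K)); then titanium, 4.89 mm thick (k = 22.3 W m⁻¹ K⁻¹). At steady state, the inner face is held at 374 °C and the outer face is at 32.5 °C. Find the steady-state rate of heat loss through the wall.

Q = 18.7 kW

Series thermal resistances, inner to outer:
  R_titanium = L/(kA) = 0.00615/(21.0·9.20) = 3.183×10^-5 K/W
  R_ceramic fibre blanket = L/(kA) = 0.0120/(0.0717·9.20) = 0.01819 K/W
  R_titanium = L/(kA) = 0.00489/(22.3·9.20) = 2.384×10^-5 K/W
ΣR = 3.183×10^-5 + 0.01819 + 2.384×10^-5 = 0.01825 K/W
Q = ΔT/ΣR = (374 °C − 32.5 °C)/0.01825 = 18700 W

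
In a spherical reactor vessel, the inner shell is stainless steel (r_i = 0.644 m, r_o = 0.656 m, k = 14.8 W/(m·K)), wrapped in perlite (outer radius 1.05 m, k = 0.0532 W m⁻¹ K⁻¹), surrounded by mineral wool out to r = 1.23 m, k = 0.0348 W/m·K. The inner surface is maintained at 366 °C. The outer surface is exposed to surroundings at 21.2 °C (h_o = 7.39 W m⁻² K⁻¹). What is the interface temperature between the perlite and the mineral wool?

T = 116 °C

Resistance network (inner→outer):
  R_stainless steel = (1/0.644 − 1/0.656)/(4πk) = 0.02840/(4π·14.8) = 1.527×10^-4 K/W
  R_perlite = (1/0.656 − 1/1.05)/(4πk) = 0.5720/(4π·0.0532) = 0.8556 K/W
  R_mineral wool = (1/1.05 − 1/1.23)/(4πk) = 0.1394/(4π·0.0348) = 0.3187 K/W
  R_conv,out = 1/(4πr²h) = 1/(4π·1.23²·7.39) = 0.007118 K/W
ΣR = 1.527×10^-4 + 0.8556 + 0.3187 + 0.007118 = 1.182 K/W
Q = ΔT/ΣR = (366 °C − 21.2 °C)/1.182 = 291.7 W
From the inner boundary to the perlite/mineral wool interface, ΣR_partial = 0.8558 K/W.
T_interface = T_in − Q·ΣR_partial = 366 °C − (291.7)(0.8558) = 116 °C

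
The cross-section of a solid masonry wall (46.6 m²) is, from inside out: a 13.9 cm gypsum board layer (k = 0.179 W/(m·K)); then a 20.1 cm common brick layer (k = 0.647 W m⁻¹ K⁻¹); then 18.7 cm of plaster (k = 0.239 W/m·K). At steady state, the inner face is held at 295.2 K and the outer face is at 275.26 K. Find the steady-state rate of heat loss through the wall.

Q = 497 W

Series thermal resistances, inner to outer:
  R_gypsum board = L/(kA) = 0.139/(0.179·46.6) = 0.01666 K/W
  R_common brick = L/(kA) = 0.201/(0.647·46.6) = 0.006667 K/W
  R_plaster = L/(kA) = 0.187/(0.239·46.6) = 0.01679 K/W
ΣR = 0.01666 + 0.006667 + 0.01679 = 0.04012 K/W
Q = ΔT/ΣR = (295.2 K − 275.26 K)/0.04012 = 497 W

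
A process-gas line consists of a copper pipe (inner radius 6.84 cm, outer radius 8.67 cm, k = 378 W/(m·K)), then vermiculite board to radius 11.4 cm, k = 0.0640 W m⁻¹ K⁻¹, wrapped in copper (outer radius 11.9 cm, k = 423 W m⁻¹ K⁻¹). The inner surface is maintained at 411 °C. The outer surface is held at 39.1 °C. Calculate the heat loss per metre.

Series thermal resistances, inner to outer:
  R'_copper = ln(0.0867/0.0684)/(2πk) = 0.2371/(2π·378) = 9.982×10^-5 m·K/W
  R'_vermiculite board = ln(0.114/0.0867)/(2πk) = 0.2737/(2π·0.0640) = 0.6807 m·K/W
  R'_copper = ln(0.119/0.114)/(2πk) = 0.04293/(2π·423) = 1.615×10^-5 m·K/W
ΣR = 9.982×10^-5 + 0.6807 + 1.615×10^-5 = 0.6808 m·K/W
Q' = ΔT/ΣR = (411 °C − 39.1 °C)/0.6808 = 546 W/m

Q' = 546 W/m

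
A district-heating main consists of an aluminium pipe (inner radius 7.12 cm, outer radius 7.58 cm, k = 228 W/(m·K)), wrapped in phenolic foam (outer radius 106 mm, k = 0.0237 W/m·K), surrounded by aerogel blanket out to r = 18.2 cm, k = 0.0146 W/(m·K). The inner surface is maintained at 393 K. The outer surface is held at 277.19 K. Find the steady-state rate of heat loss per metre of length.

Resistance network (inner→outer):
  R'_aluminium = ln(0.0758/0.0712)/(2πk) = 0.06261/(2π·228) = 4.370×10^-5 m·K/W
  R'_phenolic foam = ln(0.106/0.0758)/(2πk) = 0.3353/(2π·0.0237) = 2.252 m·K/W
  R'_aerogel blanket = ln(0.182/0.106)/(2πk) = 0.5406/(2π·0.0146) = 5.893 m·K/W
ΣR = 4.370×10^-5 + 2.252 + 5.893 = 8.145 m·K/W
Q' = ΔT/ΣR = (393 K − 277.19 K)/8.145 = 14.2 W/m

Q' = 14.2 W/m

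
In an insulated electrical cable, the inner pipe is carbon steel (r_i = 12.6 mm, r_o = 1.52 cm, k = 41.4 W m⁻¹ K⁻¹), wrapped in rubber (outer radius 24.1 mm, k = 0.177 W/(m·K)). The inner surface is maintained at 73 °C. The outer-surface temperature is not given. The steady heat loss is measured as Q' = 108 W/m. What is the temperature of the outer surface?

T_out = 28.2 °C

Sum the resistances:
  R'_carbon steel = ln(0.0152/0.0126)/(2πk) = 0.1876/(2π·41.4) = 7.212×10^-4 m·K/W
  R'_rubber = ln(0.0241/0.0152)/(2πk) = 0.4609/(2π·0.177) = 0.4144 m·K/W
ΣR = 0.4152 m·K/W
ΔT = Q'·ΣR = 108 × 0.4152 = 44.84 K
Heat flows outward, so T_out = T_in − ΔT = 73 − 44.84 = 28.2 °C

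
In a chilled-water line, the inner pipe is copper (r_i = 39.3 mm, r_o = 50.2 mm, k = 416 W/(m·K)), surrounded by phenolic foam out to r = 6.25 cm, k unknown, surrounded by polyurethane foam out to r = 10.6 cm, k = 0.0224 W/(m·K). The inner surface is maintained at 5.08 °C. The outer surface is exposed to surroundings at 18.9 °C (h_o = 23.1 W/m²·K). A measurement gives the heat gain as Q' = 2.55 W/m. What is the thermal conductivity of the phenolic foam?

k = 0.0218 W/m·K

ΣR = ΔT/Q' = |5.08 − 18.9|/2.55 = 5.420 m·K/W
Known resistances:
  R'_copper = ln(0.0502/0.0393)/(2πk) = 0.2448/(2π·416) = 9.365×10^-5 m·K/W
  R'_polyurethane foam = ln(0.106/0.0625)/(2πk) = 0.5283/(2π·0.0224) = 3.753 m·K/W
  R'_conv,out = 1/(2πr h) = 1/(2π·0.106·23.1) = 0.06500 m·K/W
R_phenolic foam = ΣR − ΣR_known = 5.420 − 3.818 = 1.602 m·K/W
ln(r₂/r₁)/(2πk) = 1.602 ⇒ k = 0.2192/(2π·1.602) = 0.0218 W/m·K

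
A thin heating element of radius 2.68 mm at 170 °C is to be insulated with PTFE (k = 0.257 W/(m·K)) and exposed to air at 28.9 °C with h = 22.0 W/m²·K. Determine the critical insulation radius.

For a cylinder, r_cr = k_ins/h = 0.257/22.0 = 0.0117 m = 1.17 cm

r_cr = 1.17 cm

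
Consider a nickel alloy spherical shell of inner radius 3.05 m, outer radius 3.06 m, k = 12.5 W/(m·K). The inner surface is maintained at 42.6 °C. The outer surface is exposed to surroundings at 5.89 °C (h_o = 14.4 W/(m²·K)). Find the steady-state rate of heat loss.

Resistance network (inner→outer):
  R_nickel alloy = (1/3.05 − 1/3.06)/(4πk) = 0.001071/(4π·12.5) = 6.821×10^-6 K/W
  R_conv,out = 1/(4πr²h) = 1/(4π·3.06²·14.4) = 5.902×10^-4 K/W
ΣR = 6.821×10^-6 + 5.902×10^-4 = 5.970×10^-4 K/W
Q = ΔT/ΣR = (42.6 °C − 5.89 °C)/5.970×10^-4 = 61500 W

Q = 61.5 kW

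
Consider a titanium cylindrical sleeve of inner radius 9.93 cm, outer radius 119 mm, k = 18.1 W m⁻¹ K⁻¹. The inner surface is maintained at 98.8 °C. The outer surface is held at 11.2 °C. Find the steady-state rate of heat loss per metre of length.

Q' = 55000 W/m

Q' = 2πk·ΔT/ln(r₂/r₁) = 2π × 18.1 × 87.6 / ln(0.119/0.0993) = 55000 W/m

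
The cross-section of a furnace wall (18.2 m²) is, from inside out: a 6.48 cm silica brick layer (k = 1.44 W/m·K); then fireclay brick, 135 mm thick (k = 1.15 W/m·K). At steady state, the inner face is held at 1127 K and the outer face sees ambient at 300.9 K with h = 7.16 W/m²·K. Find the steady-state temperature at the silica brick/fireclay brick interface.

Treat each layer as a resistance in series:
  R_silica brick = L/(kA) = 0.0648/(1.44·18.2) = 0.002473 K/W
  R_fireclay brick = L/(kA) = 0.135/(1.15·18.2) = 0.006450 K/W
  R_conv,out = 1/(hA) = 1/(7.16·18.2) = 0.007674 K/W
ΣR = 0.002473 + 0.006450 + 0.007674 = 0.01660 K/W
Q = ΔT/ΣR = (1127 K − 300.9 K)/0.01660 = 49770 W
From the inner boundary to the silica brick/fireclay brick interface, ΣR_partial = 0.002473 K/W.
T_interface = T_in − Q·ΣR_partial = 1127 K − (49770)(0.002473) = 1004 K

T = 1004 K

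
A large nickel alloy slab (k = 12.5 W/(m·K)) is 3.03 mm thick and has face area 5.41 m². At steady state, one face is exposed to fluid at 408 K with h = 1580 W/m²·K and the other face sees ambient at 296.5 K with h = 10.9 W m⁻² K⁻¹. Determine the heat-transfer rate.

Q = 6.51 kW

Series thermal resistances, inner to outer:
  R_conv,in = 1/(hA) = 1/(1580·5.41) = 1.170×10^-4 K/W
  R_nickel alloy = L/(kA) = 0.00303/(12.5·5.41) = 4.481×10^-5 K/W
  R_conv,out = 1/(hA) = 1/(10.9·5.41) = 0.01696 K/W
ΣR = 1.170×10^-4 + 4.481×10^-5 + 0.01696 = 0.01712 K/W
Q = ΔT/ΣR = (408 K − 296.5 K)/0.01712 = 6510 W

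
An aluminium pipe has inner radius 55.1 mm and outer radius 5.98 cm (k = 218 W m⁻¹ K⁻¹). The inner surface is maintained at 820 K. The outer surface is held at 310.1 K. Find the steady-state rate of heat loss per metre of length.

Q' = 8.53×10^6 W/m

Q' = 2πk·ΔT/ln(r₂/r₁) = 2π × 218 × 509.9 / ln(0.0598/0.0551) = 8.53×10^6 W/m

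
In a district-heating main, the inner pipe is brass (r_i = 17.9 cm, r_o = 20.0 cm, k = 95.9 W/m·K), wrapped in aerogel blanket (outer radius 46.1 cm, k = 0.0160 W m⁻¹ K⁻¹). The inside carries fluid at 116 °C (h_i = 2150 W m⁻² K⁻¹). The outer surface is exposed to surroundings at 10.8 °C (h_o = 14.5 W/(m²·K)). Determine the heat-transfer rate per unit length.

Q' = 12.6 W/m

Resistance network (inner→outer):
  R'_conv,in = 1/(2πr h) = 1/(2π·0.179·2150) = 4.136×10^-4 m·K/W
  R'_brass = ln(0.200/0.179)/(2πk) = 0.1109/(2π·95.9) = 1.841×10^-4 m·K/W
  R'_aerogel blanket = ln(0.461/0.200)/(2πk) = 0.8351/(2π·0.0160) = 8.307 m·K/W
  R'_conv,out = 1/(2πr h) = 1/(2π·0.461·14.5) = 0.02381 m·K/W
ΣR = 4.136×10^-4 + 1.841×10^-4 + 8.307 + 0.02381 = 8.331 m·K/W
Q' = ΔT/ΣR = (116 °C − 10.8 °C)/8.331 = 12.6 W/m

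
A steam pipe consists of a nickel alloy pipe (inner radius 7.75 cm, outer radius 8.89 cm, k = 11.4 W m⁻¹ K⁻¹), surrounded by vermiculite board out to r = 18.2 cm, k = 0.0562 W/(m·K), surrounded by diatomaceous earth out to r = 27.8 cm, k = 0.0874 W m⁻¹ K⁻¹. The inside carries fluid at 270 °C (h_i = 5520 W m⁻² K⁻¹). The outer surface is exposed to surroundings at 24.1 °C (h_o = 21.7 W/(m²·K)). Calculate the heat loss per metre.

Series thermal resistances, inner to outer:
  R'_conv,in = 1/(2πr h) = 1/(2π·0.0775·5520) = 3.720×10^-4 m·K/W
  R'_nickel alloy = ln(0.0889/0.0775)/(2πk) = 0.1372/(2π·11.4) = 0.001916 m·K/W
  R'_vermiculite board = ln(0.182/0.0889)/(2πk) = 0.7165/(2π·0.0562) = 2.029 m·K/W
  R'_diatomaceous earth = ln(0.278/0.182)/(2πk) = 0.4236/(2π·0.0874) = 0.7714 m·K/W
  R'_conv,out = 1/(2πr h) = 1/(2π·0.278·21.7) = 0.02638 m·K/W
ΣR = 3.720×10^-4 + 0.001916 + 2.029 + 0.7714 + 0.02638 = 2.829 m·K/W
Q' = ΔT/ΣR = (270 °C − 24.1 °C)/2.829 = 86.9 W/m

Q' = 86.9 W/m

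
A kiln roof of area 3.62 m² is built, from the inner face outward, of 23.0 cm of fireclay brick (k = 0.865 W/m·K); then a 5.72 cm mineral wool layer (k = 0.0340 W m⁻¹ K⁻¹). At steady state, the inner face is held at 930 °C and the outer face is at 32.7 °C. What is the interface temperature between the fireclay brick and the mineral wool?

Resistance network (inner→outer):
  R_fireclay brick = L/(kA) = 0.230/(0.865·3.62) = 0.07345 K/W
  R_mineral wool = L/(kA) = 0.0572/(0.0340·3.62) = 0.4647 K/W
ΣR = 0.07345 + 0.4647 = 0.5382 K/W
Q = ΔT/ΣR = (930 °C − 32.7 °C)/0.5382 = 1667 W
From the inner boundary to the fireclay brick/mineral wool interface, ΣR_partial = 0.07345 K/W.
T_interface = T_in − Q·ΣR_partial = 930 °C − (1667)(0.07345) = 808 °C

T = 808 °C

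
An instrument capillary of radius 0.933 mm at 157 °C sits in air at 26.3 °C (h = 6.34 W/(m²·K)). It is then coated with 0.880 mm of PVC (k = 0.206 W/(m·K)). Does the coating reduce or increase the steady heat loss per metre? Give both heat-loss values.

increases: 4.86 → 9.10 W/m

Critical radius for a cylinder: r_cr = k/h = 0.0325 m = 3.25 cm.
Outer radius after coating: r₂ = 9.33×10^-4 + 8.80×10^-4 = 0.001813 m.
Since r₁ < r_cr and r₂ ≤ r_cr, the coating moves toward the maximum at r_cr — heat loss rises.
Bare: R = 1/(2πr₁h) = 26.91 m·K/W; Q = 130.7/26.91 = 4.86 W/m.
Coated: R = R_cond + R_conv = 14.36 m·K/W; Q = 130.7/14.36 = 9.10 W/m.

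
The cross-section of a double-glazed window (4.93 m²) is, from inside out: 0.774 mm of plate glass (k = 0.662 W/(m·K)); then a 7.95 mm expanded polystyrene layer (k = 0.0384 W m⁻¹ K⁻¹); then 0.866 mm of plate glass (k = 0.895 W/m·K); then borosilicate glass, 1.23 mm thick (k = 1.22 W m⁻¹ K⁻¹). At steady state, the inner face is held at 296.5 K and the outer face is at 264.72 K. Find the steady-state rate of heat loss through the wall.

Q = 745 W

Treat each layer as a resistance in series:
  R_plate glass = L/(kA) = 7.74×10^-4/(0.662·4.93) = 2.372×10^-4 K/W
  R_expanded polystyrene = L/(kA) = 0.00795/(0.0384·4.93) = 0.04199 K/W
  R_plate glass = L/(kA) = 8.66×10^-4/(0.895·4.93) = 1.963×10^-4 K/W
  R_borosilicate glass = L/(kA) = 0.00123/(1.22·4.93) = 2.045×10^-4 K/W
ΣR = 2.372×10^-4 + 0.04199 + 1.963×10^-4 + 2.045×10^-4 = 0.04263 K/W
Q = ΔT/ΣR = (296.5 K − 264.72 K)/0.04263 = 745 W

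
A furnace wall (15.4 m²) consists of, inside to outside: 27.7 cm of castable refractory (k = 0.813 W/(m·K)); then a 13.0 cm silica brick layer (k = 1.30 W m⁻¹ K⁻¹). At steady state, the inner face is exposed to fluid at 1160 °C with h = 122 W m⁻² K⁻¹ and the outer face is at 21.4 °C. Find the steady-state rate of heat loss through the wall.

Q = 39100 W

Resistance network (inner→outer):
  R_conv,in = 1/(hA) = 1/(122·15.4) = 5.323×10^-4 K/W
  R_castable refractory = L/(kA) = 0.277/(0.813·15.4) = 0.02212 K/W
  R_silica brick = L/(kA) = 0.130/(1.30·15.4) = 0.006494 K/W
ΣR = 5.323×10^-4 + 0.02212 + 0.006494 = 0.02915 K/W
Q = ΔT/ΣR = (1160 °C − 21.4 °C)/0.02915 = 39100 W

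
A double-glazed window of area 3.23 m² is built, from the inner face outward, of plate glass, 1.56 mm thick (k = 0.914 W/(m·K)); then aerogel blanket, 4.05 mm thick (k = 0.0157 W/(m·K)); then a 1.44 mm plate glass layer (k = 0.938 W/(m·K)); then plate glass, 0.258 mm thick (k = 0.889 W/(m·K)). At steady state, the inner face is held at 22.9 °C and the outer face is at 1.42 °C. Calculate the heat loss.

Q = 265 W

Resistance network (inner→outer):
  R_plate glass = L/(kA) = 0.00156/(0.914·3.23) = 5.284×10^-4 K/W
  R_aerogel blanket = L/(kA) = 0.00405/(0.0157·3.23) = 0.07986 K/W
  R_plate glass = L/(kA) = 0.00144/(0.938·3.23) = 4.753×10^-4 K/W
  R_plate glass = L/(kA) = 2.58×10^-4/(0.889·3.23) = 8.985×10^-5 K/W
ΣR = 5.284×10^-4 + 0.07986 + 4.753×10^-4 + 8.985×10^-5 = 0.08095 K/W
Q = ΔT/ΣR = (22.9 °C − 1.42 °C)/0.08095 = 265 W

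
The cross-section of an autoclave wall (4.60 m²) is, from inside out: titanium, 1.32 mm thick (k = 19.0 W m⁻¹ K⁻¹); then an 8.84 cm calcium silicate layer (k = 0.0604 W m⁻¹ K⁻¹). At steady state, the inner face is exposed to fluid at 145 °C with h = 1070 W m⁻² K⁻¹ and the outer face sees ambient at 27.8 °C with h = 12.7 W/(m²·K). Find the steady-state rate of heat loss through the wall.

Treat each layer as a resistance in series:
  R_conv,in = 1/(hA) = 1/(1070·4.60) = 2.032×10^-4 K/W
  R_titanium = L/(kA) = 0.00132/(19.0·4.60) = 1.510×10^-5 K/W
  R_calcium silicate = L/(kA) = 0.0884/(0.0604·4.60) = 0.3182 K/W
  R_conv,out = 1/(hA) = 1/(12.7·4.60) = 0.01712 K/W
ΣR = 2.032×10^-4 + 1.510×10^-5 + 0.3182 + 0.01712 = 0.3355 K/W
Q = ΔT/ΣR = (145 °C − 27.8 °C)/0.3355 = 349 W

Q = 349 W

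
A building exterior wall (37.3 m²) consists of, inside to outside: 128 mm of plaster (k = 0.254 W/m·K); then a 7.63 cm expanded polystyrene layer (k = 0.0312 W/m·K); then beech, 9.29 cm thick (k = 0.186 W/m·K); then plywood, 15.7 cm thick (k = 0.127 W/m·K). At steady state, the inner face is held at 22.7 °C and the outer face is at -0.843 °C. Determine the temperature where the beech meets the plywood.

Resistance network (inner→outer):
  R_plaster = L/(kA) = 0.128/(0.254·37.3) = 0.01351 K/W
  R_expanded polystyrene = L/(kA) = 0.0763/(0.0312·37.3) = 0.06556 K/W
  R_beech = L/(kA) = 0.0929/(0.186·37.3) = 0.01339 K/W
  R_plywood = L/(kA) = 0.157/(0.127·37.3) = 0.03314 K/W
ΣR = 0.01351 + 0.06556 + 0.01339 + 0.03314 = 0.1256 K/W
Q = ΔT/ΣR = (22.7 °C − -0.843 °C)/0.1256 = 187.4 W
From the inner boundary to the beech/plywood interface, ΣR_partial = 0.09246 K/W.
T_interface = T_in − Q·ΣR_partial = 22.7 °C − (187.4)(0.09246) = 5.37 °C

T = 5.37 °C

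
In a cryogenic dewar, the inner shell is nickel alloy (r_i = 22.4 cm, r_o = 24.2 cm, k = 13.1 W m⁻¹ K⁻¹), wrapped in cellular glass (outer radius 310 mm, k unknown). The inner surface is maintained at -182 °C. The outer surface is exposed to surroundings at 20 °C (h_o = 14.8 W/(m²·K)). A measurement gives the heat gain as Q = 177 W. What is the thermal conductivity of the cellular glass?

ΣR = ΔT/Q = |-182 − 20|/177 = 1.141 K/W
Known resistances:
  R_nickel alloy = (1/0.224 − 1/0.242)/(4πk) = 0.3321/(4π·13.1) = 0.002017 K/W
  R_conv,out = 1/(4πr²h) = 1/(4π·0.310²·14.8) = 0.05595 K/W
R_cellular glass = ΣR − ΣR_known = 1.141 − 0.05797 = 1.083 K/W
(1/r₁−1/r₂)/(4πk) = 1.083 ⇒ k = 0.9064/(4π·1.083) = 0.0666 W/m·K

k = 0.0666 W/m·K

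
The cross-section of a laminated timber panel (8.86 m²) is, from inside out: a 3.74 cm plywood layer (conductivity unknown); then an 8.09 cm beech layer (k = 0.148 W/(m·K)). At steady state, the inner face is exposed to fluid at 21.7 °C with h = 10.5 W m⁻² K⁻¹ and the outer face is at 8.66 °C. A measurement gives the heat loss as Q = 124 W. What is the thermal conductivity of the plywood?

ΣR = ΔT/Q = |21.7 − 8.66|/124 = 0.1052 K/W
Known resistances:
  R_conv,in = 1/(hA) = 1/(10.5·8.86) = 0.01075 K/W
  R_beech = L/(kA) = 0.0809/(0.148·8.86) = 0.06170 K/W
R_plywood = ΣR − ΣR_known = 0.1052 − 0.07245 = 0.03275 K/W
L/(kA) = 0.03275 ⇒ k = 0.0374/(0.03275·8.86) = 0.129 W/m·K

k = 0.129 W/m·K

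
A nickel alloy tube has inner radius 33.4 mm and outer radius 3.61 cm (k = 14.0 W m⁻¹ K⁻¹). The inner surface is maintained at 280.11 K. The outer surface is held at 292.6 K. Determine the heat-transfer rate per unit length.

Q' = 14100 W/m

Q' = 2πk·ΔT/ln(r₂/r₁) = 2π × 14.0 × 12.49 / ln(0.0361/0.0334) = 14100 W/m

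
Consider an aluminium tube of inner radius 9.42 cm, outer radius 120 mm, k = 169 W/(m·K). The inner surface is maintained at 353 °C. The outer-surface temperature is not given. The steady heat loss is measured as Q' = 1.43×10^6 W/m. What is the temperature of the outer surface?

T_out = 27.0 °C

Series resistances:
  R'_aluminium = ln(0.120/0.0942)/(2πk) = 0.2421/(2π·169) = 2.280×10^-4 m·K/W
ΣR = 2.280×10^-4 m·K/W
ΔT = Q'·ΣR = 1.43×10^6 × 2.280×10^-4 = 326.0 K
Heat flows outward, so T_out = T_in − ΔT = 353 − 326.0 = 27.0 °C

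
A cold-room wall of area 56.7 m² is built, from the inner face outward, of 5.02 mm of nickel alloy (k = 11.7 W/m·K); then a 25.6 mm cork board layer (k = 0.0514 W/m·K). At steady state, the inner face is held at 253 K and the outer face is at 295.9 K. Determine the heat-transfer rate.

Series thermal resistances, inner to outer:
  R_nickel alloy = L/(kA) = 0.00502/(11.7·56.7) = 7.567×10^-6 K/W
  R_cork board = L/(kA) = 0.0256/(0.0514·56.7) = 0.008784 K/W
ΣR = 7.567×10^-6 + 0.008784 = 0.008792 K/W
Q = ΔT/ΣR = (253 K − 295.9 K)/0.008792 = -4880 W
(Negative Q ⇒ heat flows inward; heat gain = 4880 W.)

Q = 4880 W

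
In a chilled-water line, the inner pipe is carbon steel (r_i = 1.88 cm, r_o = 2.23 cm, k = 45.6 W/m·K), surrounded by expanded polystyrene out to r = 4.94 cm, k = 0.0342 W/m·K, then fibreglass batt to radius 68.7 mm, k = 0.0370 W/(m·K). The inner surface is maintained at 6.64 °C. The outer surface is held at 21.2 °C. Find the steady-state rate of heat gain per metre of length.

Series thermal resistances, inner to outer:
  R'_carbon steel = ln(0.0223/0.0188)/(2πk) = 0.1707/(2π·45.6) = 5.959×10^-4 m·K/W
  R'_expanded polystyrene = ln(0.0494/0.0223)/(2πk) = 0.7954/(2π·0.0342) = 3.701 m·K/W
  R'_fibreglass batt = ln(0.0687/0.0494)/(2πk) = 0.3298/(2π·0.0370) = 1.419 m·K/W
ΣR = 5.959×10^-4 + 3.701 + 1.419 = 5.121 m·K/W
Q' = ΔT/ΣR = (6.64 °C − 21.2 °C)/5.121 = -2.84 W/m
(Negative Q' ⇒ heat flows inward; heat gain = 2.84 W/m.)

Q' = 2.84 W/m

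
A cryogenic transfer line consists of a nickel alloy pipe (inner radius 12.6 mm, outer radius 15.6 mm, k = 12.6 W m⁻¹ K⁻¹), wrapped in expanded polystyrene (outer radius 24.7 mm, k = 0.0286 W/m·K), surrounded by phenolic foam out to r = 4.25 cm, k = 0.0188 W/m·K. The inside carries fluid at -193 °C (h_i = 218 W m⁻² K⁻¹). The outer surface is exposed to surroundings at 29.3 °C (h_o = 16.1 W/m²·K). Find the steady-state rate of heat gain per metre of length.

Treat each layer as a resistance in series:
  R'_conv,in = 1/(2πr h) = 1/(2π·0.0126·218) = 0.05794 m·K/W
  R'_nickel alloy = ln(0.0156/0.0126)/(2πk) = 0.2136/(2π·12.6) = 0.002698 m·K/W
  R'_expanded polystyrene = ln(0.0247/0.0156)/(2πk) = 0.4595/(2π·0.0286) = 2.557 m·K/W
  R'_phenolic foam = ln(0.0425/0.0247)/(2πk) = 0.5427/(2π·0.0188) = 4.594 m·K/W
  R'_conv,out = 1/(2πr h) = 1/(2π·0.0425·16.1) = 0.2326 m·K/W
ΣR = 0.05794 + 0.002698 + 2.557 + 4.594 + 0.2326 = 7.444 m·K/W
Q' = ΔT/ΣR = (-193 °C − 29.3 °C)/7.444 = -29.9 W/m
(Negative Q' ⇒ heat flows inward; heat gain = 29.9 W/m.)

Q' = 29.9 W/m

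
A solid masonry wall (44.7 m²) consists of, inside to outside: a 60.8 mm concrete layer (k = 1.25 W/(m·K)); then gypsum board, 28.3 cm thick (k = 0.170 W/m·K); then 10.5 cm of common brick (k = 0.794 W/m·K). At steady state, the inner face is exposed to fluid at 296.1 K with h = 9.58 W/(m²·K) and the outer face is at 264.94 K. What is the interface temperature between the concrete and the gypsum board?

Series thermal resistances, inner to outer:
  R_conv,in = 1/(hA) = 1/(9.58·44.7) = 0.002335 K/W
  R_concrete = L/(kA) = 0.0608/(1.25·44.7) = 0.001088 K/W
  R_gypsum board = L/(kA) = 0.283/(0.170·44.7) = 0.03724 K/W
  R_common brick = L/(kA) = 0.105/(0.794·44.7) = 0.002958 K/W
ΣR = 0.002335 + 0.001088 + 0.03724 + 0.002958 = 0.04362 K/W
Q = ΔT/ΣR = (296.1 K − 264.94 K)/0.04362 = 714.4 W
From the inner boundary to the concrete/gypsum board interface, ΣR_partial = 0.003423 K/W.
T_interface = T_in − Q·ΣR_partial = 296.1 K − (714.4)(0.003423) = 293.7 K

T = 293.7 K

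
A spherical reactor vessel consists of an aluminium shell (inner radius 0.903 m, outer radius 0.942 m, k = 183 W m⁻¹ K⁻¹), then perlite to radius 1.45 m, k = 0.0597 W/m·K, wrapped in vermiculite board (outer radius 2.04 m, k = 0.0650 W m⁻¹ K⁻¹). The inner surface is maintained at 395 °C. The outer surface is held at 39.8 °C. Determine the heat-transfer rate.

Q = 480 W

Resistance network (inner→outer):
  R_aluminium = (1/0.903 − 1/0.942)/(4πk) = 0.04585/(4π·183) = 1.994×10^-5 K/W
  R_perlite = (1/0.942 − 1/1.45)/(4πk) = 0.3719/(4π·0.0597) = 0.4957 K/W
  R_vermiculite board = (1/1.45 − 1/2.04)/(4πk) = 0.1995/(4π·0.0650) = 0.2442 K/W
ΣR = 1.994×10^-5 + 0.4957 + 0.2442 = 0.7399 K/W
Q = ΔT/ΣR = (395 °C − 39.8 °C)/0.7399 = 480 W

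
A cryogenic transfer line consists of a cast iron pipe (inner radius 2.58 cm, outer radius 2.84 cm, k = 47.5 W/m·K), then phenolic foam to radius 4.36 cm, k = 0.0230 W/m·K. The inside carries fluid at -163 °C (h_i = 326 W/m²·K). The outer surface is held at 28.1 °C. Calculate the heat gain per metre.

Q' = 64.0 W/m

Series thermal resistances, inner to outer:
  R'_conv,in = 1/(2πr h) = 1/(2π·0.0258·326) = 0.01892 m·K/W
  R'_cast iron = ln(0.0284/0.0258)/(2πk) = 0.09601/(2π·47.5) = 3.217×10^-4 m·K/W
  R'_phenolic foam = ln(0.0436/0.0284)/(2πk) = 0.4287/(2π·0.0230) = 2.966 m·K/W
ΣR = 0.01892 + 3.217×10^-4 + 2.966 = 2.985 m·K/W
Q' = ΔT/ΣR = (-163 °C − 28.1 °C)/2.985 = -64.0 W/m
(Negative Q' ⇒ heat flows inward; heat gain = 64.0 W/m.)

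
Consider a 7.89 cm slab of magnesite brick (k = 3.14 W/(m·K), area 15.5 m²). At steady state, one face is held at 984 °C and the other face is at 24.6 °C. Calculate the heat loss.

Q = 592 kW

Q = kA·ΔT/L = 3.14 × 15.5 × |984 °C − 24.6 °C| / 0.0789 = 5.92×10^5 W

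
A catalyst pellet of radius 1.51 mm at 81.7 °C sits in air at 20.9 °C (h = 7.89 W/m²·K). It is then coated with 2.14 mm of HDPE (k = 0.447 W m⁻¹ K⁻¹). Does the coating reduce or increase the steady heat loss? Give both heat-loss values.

increases: 0.0137 → 0.0736 W

Critical radius for a sphere: r_cr = 2k/h = 0.113 m = 11.3 cm.
Outer radius after coating: r₂ = 0.00151 + 0.00214 = 0.00365 m.
Since r₁ < r_cr and r₂ ≤ r_cr, the coating moves toward the maximum at r_cr — heat loss rises.
Bare: R = 1/(4πr₁²h) = 4423 K/W; Q = 60.8/4423 = 0.0137 W.
Coated: R = R_cond + R_conv = 826.2 K/W; Q = 60.8/826.2 = 0.0736 W.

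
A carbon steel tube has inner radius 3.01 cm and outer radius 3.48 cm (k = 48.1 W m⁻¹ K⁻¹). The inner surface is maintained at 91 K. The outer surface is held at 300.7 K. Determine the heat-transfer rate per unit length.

Q' = 437 kW/m

Q' = 2πk·ΔT/ln(r₂/r₁) = 2π × 48.1 × 209.7 / ln(0.0348/0.0301) = 4.37×10^5 W/m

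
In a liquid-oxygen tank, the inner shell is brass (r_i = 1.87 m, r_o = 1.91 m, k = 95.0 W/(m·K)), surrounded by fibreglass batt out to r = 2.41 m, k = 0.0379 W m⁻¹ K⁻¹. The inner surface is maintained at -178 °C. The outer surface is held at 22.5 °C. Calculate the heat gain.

Q = 879 W

Treat each layer as a resistance in series:
  R_brass = (1/1.87 − 1/1.91)/(4πk) = 0.01120/(4π·95.0) = 9.381×10^-6 K/W
  R_fibreglass batt = (1/1.91 − 1/2.41)/(4πk) = 0.1086/(4π·0.0379) = 0.2281 K/W
ΣR = 9.381×10^-6 + 0.2281 = 0.2281 K/W
Q = ΔT/ΣR = (-178 °C − 22.5 °C)/0.2281 = -879 W
(Negative Q ⇒ heat flows inward; heat gain = 879 W.)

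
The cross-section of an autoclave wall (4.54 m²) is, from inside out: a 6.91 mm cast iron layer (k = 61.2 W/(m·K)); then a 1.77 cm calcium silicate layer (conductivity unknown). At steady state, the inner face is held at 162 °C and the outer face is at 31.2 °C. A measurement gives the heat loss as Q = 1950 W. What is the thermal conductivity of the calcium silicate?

ΣR = ΔT/Q = |162 − 31.2|/1950 = 0.06708 K/W
Known resistances:
  R_cast iron = L/(kA) = 0.00691/(61.2·4.54) = 2.487×10^-5 K/W
R_calcium silicate = ΣR − ΣR_known = 0.06708 − 2.487×10^-5 = 0.06706 K/W
L/(kA) = 0.06706 ⇒ k = 0.0177/(0.06706·4.54) = 0.0581 W/m·K

k = 0.0581 W/m·K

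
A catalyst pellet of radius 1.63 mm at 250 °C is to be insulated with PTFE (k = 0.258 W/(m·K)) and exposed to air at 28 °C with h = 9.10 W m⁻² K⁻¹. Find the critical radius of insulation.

For a sphere, r_cr = 2k_ins/h = 2·0.258/9.10 = 0.0567 m = 5.67 cm

r_cr = 5.67 cm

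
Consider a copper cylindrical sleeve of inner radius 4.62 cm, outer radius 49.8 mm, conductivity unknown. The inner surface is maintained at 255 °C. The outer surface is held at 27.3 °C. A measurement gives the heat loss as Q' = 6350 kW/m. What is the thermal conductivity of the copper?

k = 333 W/m·K

ΣR = ΔT/Q' = |255 − 27.3|/6.35×10^6 = 3.586×10^-5 m·K/W
ln(r₂/r₁)/(2πk) = 3.586×10^-5 ⇒ k = 0.07504/(2π·3.586×10^-5) = 333 W/m·K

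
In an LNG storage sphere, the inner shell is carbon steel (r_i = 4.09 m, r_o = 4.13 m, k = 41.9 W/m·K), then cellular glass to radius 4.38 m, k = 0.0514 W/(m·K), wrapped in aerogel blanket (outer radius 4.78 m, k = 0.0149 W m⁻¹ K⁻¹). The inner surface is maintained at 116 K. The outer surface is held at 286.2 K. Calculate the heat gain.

Q = 1380 W

Treat each layer as a resistance in series:
  R_carbon steel = (1/4.09 − 1/4.13)/(4πk) = 0.002368/(4π·41.9) = 4.497×10^-6 K/W
  R_cellular glass = (1/4.13 − 1/4.38)/(4πk) = 0.01382/(4π·0.0514) = 0.02140 K/W
  R_aerogel blanket = (1/4.38 − 1/4.78)/(4πk) = 0.01911/(4π·0.0149) = 0.1020 K/W
ΣR = 4.497×10^-6 + 0.02140 + 0.1020 = 0.1234 K/W
Q = ΔT/ΣR = (116 K − 286.2 K)/0.1234 = -1380 W
(Negative Q ⇒ heat flows inward; heat gain = 1380 W.)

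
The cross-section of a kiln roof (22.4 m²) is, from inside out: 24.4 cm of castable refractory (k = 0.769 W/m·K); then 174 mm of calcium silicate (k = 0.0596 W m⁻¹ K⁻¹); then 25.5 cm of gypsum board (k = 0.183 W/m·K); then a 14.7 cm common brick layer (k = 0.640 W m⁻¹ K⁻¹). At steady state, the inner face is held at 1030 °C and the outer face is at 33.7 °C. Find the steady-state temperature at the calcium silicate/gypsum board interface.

Resistance network (inner→outer):
  R_castable refractory = L/(kA) = 0.244/(0.769·22.4) = 0.01416 K/W
  R_calcium silicate = L/(kA) = 0.174/(0.0596·22.4) = 0.1303 K/W
  R_gypsum board = L/(kA) = 0.255/(0.183·22.4) = 0.06221 K/W
  R_common brick = L/(kA) = 0.147/(0.640·22.4) = 0.01025 K/W
ΣR = 0.01416 + 0.1303 + 0.06221 + 0.01025 = 0.2169 K/W
Q = ΔT/ΣR = (1030 °C − 33.7 °C)/0.2169 = 4593 W
From the inner boundary to the calcium silicate/gypsum board interface, ΣR_partial = 0.1445 K/W.
T_interface = T_in − Q·ΣR_partial = 1030 °C − (4593)(0.1445) = 366 °C

T = 366 °C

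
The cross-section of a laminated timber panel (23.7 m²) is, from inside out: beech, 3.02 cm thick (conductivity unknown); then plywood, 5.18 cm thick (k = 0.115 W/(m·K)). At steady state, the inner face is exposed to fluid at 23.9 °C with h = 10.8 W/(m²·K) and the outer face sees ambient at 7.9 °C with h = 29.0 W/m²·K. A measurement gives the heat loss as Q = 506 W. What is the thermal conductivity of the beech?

ΣR = ΔT/Q = |23.9 − 7.9|/506 = 0.03162 K/W
Known resistances:
  R_conv,in = 1/(hA) = 1/(10.8·23.7) = 0.003907 K/W
  R_plywood = L/(kA) = 0.0518/(0.115·23.7) = 0.01901 K/W
  R_conv,out = 1/(hA) = 1/(29.0·23.7) = 0.001455 K/W
R_beech = ΣR − ΣR_known = 0.03162 − 0.02437 = 0.007250 K/W
L/(kA) = 0.007250 ⇒ k = 0.0302/(0.007250·23.7) = 0.176 W/m·K

k = 0.176 W/m·K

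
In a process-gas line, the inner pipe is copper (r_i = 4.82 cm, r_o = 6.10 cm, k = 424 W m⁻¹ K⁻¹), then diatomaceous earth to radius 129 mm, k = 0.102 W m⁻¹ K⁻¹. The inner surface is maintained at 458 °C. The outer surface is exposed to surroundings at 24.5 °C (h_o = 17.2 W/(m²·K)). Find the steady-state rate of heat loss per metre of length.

Q' = 349 W/m

Resistance network (inner→outer):
  R'_copper = ln(0.0610/0.0482)/(2πk) = 0.2355/(2π·424) = 8.840×10^-5 m·K/W
  R'_diatomaceous earth = ln(0.129/0.0610)/(2πk) = 0.7489/(2π·0.102) = 1.169 m·K/W
  R'_conv,out = 1/(2πr h) = 1/(2π·0.129·17.2) = 0.07173 m·K/W
ΣR = 8.840×10^-5 + 1.169 + 0.07173 = 1.241 m·K/W
Q' = ΔT/ΣR = (458 °C − 24.5 °C)/1.241 = 349 W/m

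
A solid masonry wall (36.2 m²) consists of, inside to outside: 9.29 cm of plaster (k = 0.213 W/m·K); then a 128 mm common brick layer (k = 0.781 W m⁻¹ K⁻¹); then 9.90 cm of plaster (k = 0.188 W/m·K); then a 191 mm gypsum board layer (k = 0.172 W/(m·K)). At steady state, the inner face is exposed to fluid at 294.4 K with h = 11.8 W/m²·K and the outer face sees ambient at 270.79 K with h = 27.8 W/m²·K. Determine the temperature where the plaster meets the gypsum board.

T = 282.27 K

Series thermal resistances, inner to outer:
  R_conv,in = 1/(hA) = 1/(11.8·36.2) = 0.002341 K/W
  R_plaster = L/(kA) = 0.0929/(0.213·36.2) = 0.01205 K/W
  R_common brick = L/(kA) = 0.128/(0.781·36.2) = 0.004527 K/W
  R_plaster = L/(kA) = 0.0990/(0.188·36.2) = 0.01455 K/W
  R_gypsum board = L/(kA) = 0.191/(0.172·36.2) = 0.03068 K/W
  R_conv,out = 1/(hA) = 1/(27.8·36.2) = 9.937×10^-4 K/W
ΣR = 0.002341 + 0.01205 + 0.004527 + 0.01455 + 0.03068 + 9.937×10^-4 = 0.06514 K/W
Q = ΔT/ΣR = (294.4 K − 270.79 K)/0.06514 = 362.5 W
From the inner boundary to the plaster/gypsum board interface, ΣR_partial = 0.03347 K/W.
T_interface = T_in − Q·ΣR_partial = 294.4 K − (362.5)(0.03347) = 282.27 K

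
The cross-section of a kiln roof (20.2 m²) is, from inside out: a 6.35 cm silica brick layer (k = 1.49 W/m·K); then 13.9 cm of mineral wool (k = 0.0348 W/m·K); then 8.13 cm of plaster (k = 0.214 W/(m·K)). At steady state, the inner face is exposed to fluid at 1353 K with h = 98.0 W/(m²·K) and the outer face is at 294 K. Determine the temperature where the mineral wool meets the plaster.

Series thermal resistances, inner to outer:
  R_conv,in = 1/(hA) = 1/(98.0·20.2) = 5.052×10^-4 K/W
  R_silica brick = L/(kA) = 0.0635/(1.49·20.2) = 0.002110 K/W
  R_mineral wool = L/(kA) = 0.139/(0.0348·20.2) = 0.1977 K/W
  R_plaster = L/(kA) = 0.0813/(0.214·20.2) = 0.01881 K/W
ΣR = 5.052×10^-4 + 0.002110 + 0.1977 + 0.01881 = 0.2191 K/W
Q = ΔT/ΣR = (1353 K − 294 K)/0.2191 = 4833 W
From the inner boundary to the mineral wool/plaster interface, ΣR_partial = 0.2003 K/W.
T_interface = T_in − Q·ΣR_partial = 1353 K − (4833)(0.2003) = 385 K

T = 385 K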